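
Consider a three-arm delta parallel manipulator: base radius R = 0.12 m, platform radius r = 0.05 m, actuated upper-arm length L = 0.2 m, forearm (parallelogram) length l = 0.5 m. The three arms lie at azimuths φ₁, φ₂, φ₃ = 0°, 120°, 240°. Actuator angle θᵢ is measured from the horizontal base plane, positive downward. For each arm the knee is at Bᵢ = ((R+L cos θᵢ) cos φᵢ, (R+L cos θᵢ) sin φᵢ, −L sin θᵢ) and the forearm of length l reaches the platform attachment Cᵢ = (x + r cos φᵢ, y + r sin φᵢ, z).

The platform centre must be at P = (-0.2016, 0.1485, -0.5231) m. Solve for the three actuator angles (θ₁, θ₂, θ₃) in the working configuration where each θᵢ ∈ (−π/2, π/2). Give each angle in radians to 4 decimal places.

arm 1 (φ=0.0°): x'=-0.2016, y'=0.1485
  A=0.2716, B=-0.5231, C=(l²−L²−A²−y'²−z²)/(2L)=-0.3986
  θ1 = atan2(B,A) + arccos(C/0.5894) = 1.2217
rotate P by −φ2: (0.2294, 0.1003, -0.5231)
  e−x'=-0.1594;  (l²−L²−(e−x')²−y'²−z²)/2L = -0.2478
  √(A²+B²)=0.5468;  θ2 = -1.8666+2.0410 ≈ 0.1745
φ3=240.0° → target in arm frame (-0.0278, -0.2488)
  e−x'=0.0978;  (l²−L²−(e−x')²−y'²−z²)/2L = -0.3378
  √(A²+B²)=0.5322;  θ3 = -1.3860+2.2585 ≈ 0.8725

θ₁ = 1.2217, θ₂ = 0.1745, θ₃ = 0.8725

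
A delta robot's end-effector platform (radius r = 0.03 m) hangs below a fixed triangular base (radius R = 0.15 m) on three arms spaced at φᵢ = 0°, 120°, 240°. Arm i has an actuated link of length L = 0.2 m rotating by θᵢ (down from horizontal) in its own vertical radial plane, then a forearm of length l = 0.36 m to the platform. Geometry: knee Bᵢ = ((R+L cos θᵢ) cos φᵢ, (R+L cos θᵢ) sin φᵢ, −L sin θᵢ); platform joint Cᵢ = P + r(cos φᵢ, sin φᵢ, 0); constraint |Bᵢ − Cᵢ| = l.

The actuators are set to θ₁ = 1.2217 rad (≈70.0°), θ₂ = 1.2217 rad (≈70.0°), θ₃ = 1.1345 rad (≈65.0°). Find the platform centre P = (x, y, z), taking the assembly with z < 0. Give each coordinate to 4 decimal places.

(-0.0087, -0.0151, -0.4888)

φ1=0.0°: virtual centre (0.1884, 0.0000, -0.1879), radius l
arm 2 at φ=120.0°: e+L cos θ2 = 0.1884;  S2 = (-0.0942, 0.1632, -0.1879)
S3 = (0.2045·cos240.0°, 0.2045·sin240.0°, -0.1813) = (-0.1023, -0.1771, -0.1813)
subtract pairs → two planes through P
plane₁₂: -0.5652x+0.3263y+0.0000z = 0.0000
det = 0.3899;  x = -0.0032+0.0112z,  y = -0.0056+0.0193z
into |P−S₁|² = l²: 1.0005z² + 0.3714z + -0.0575 = 0;  Δ = 0.3681;  z = -0.4888 or 0.1176 → z<0 root = -0.4888
x = -0.0087, y = -0.0151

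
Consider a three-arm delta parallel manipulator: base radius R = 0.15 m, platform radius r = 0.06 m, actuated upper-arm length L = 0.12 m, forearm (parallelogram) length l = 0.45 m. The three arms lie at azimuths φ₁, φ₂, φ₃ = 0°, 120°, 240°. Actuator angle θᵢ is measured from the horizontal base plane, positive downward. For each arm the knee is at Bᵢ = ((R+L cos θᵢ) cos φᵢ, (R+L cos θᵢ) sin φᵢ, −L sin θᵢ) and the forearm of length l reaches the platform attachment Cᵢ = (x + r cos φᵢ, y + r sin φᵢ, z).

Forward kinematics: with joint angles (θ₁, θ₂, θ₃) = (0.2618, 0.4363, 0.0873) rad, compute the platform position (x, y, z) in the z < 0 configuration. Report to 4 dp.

centre 1 = (0.2059·cos0.0°, 0.2059·sin0.0°, -0.0311) = (0.2059, 0.0000, -0.0311)
φ2=120.0°: virtual centre (-0.0994, 0.1721, -0.0507), radius l
centre 3 = (0.2095·cos240.0°, 0.2095·sin240.0°, -0.0105) = (-0.1048, -0.1815, -0.0105)
subtract pairs → two planes through P
[-0.6106 0.3443 -0.0393]·P = -0.0013;  [-0.6214 -0.3629 0.0412]·P = 0.0007
det = 0.4355;  x = 0.0006+-0.0002z,  y = -0.0028+0.1138z
sphere 1 gives Az²+Bz+C=0 with A=1.0130, B=0.0616, C=-0.1594;  B²−4AC=0.6495;  roots -0.4282, 0.3674;  negative root z = -0.4282
x = 0.0006, y = -0.0515

(0.0006, -0.0515, -0.4282)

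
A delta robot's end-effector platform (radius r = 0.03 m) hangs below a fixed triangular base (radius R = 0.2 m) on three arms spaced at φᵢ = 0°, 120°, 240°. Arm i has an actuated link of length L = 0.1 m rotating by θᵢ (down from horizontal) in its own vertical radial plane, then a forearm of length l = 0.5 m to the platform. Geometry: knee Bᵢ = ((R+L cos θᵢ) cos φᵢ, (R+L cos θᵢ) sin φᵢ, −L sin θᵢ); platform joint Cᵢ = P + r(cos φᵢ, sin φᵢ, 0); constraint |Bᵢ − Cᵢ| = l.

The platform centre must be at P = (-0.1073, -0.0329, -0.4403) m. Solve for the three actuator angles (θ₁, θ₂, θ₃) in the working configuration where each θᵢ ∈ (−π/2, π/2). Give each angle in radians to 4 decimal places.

rotate P by −φ1: (-0.1073, -0.0329, -0.4403)
  e−x'=0.2773;  (l²−L²−(e−x')²−y'²−z²)/2L = -0.1592
  γ=atan2(-0.4403,0.2773)=-1.0088;  ψ=arccos(-0.3060)=1.8818;  θ1=γ+ψ≈0.8730
φ2=120.0° → target in arm frame (0.0252, 0.1094)
  A cos θ + B sin θ = C:  0.1448·cos θ + -0.4403·sin θ = 0.0660
  √(A²+B²)=0.4635;  θ2 = -1.2530+1.4280 ≈ 0.1750
arm 3 (φ=240.0°): x'=0.0821, y'=-0.0765
  A cos θ + B sin θ = C:  0.0879·cos θ + -0.4403·sin θ = 0.1628
  θ3 = atan2(B,A) + arccos(C/0.4490) = -0.1742

θ₁ = 0.8730, θ₂ = 0.1750, θ₃ = -0.1742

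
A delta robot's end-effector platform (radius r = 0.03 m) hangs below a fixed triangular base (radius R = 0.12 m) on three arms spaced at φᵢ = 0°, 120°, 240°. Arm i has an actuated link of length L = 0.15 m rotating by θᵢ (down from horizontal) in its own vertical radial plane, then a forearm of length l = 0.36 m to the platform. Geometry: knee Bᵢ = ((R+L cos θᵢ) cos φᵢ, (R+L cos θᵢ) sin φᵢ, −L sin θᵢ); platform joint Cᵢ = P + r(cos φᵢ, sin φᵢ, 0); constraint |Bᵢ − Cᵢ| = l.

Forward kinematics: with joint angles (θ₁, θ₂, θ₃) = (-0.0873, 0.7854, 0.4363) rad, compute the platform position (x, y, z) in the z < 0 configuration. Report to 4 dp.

(0.0984, -0.0481, -0.3147)

φ1=0.0°: virtual centre (0.2394, 0.0000, 0.0131), radius l
arm 2 at φ=120.0°: e+L cos θ2 = 0.1961;  O2 = (-0.0980, 0.1698, -0.1061)
O3 = (0.2259·cos240.0°, 0.2259·sin240.0°, -0.0634) = (-0.1130, -0.1957, -0.0634)
subtract pairs → two planes through P
plane₁₂: -0.6749x+0.3396y+-0.2383z = -0.0078
Cramer: x(z) = 0.0077-0.2884z;  y(z) = -0.0077+0.1286z
quadratic in z: (1.0997)z²+(0.1055)z+(-0.0757)=0, √Δ=0.5865 → z ∈ {-0.3147, 0.2187}; z = -0.3147 (taking z<0)
x = 0.0984, y = -0.0481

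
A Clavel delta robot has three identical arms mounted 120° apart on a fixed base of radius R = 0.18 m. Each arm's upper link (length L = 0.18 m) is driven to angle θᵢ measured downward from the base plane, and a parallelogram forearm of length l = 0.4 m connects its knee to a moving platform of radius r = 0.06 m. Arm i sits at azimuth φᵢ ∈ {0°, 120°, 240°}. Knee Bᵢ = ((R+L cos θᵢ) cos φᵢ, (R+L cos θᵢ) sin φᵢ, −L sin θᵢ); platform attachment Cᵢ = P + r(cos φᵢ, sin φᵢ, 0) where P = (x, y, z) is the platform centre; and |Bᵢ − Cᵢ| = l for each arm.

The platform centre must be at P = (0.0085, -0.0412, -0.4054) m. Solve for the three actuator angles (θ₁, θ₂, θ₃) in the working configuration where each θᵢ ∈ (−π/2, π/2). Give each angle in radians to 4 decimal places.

φ1=0.0° → target in arm frame (0.0085, -0.0412)
  A cos θ + B sin θ = C:  0.1115·cos θ + -0.4054·sin θ = -0.1413
  √(A²+B²)=0.4205;  θ1 = -1.3024+1.9136 ≈ 0.6112
φ2=120.0° → target in arm frame (-0.0399, 0.0132)
  A=0.1599, B=-0.4054, C=(l²−L²−A²−y'²−z²)/(2L)=-0.1736
  √(A²+B²)=0.4358;  θ2 = -1.1950+1.9805 ≈ 0.7855
φ3=240.0° → target in arm frame (0.0314, 0.0280)
  e−x'=0.0886;  (l²−L²−(e−x')²−y'²−z²)/2L = -0.1260
  θ3 = atan2(B,A) + arccos(C/0.4150) = 0.5237

θ₁ = 0.6112, θ₂ = 0.7855, θ₃ = 0.5237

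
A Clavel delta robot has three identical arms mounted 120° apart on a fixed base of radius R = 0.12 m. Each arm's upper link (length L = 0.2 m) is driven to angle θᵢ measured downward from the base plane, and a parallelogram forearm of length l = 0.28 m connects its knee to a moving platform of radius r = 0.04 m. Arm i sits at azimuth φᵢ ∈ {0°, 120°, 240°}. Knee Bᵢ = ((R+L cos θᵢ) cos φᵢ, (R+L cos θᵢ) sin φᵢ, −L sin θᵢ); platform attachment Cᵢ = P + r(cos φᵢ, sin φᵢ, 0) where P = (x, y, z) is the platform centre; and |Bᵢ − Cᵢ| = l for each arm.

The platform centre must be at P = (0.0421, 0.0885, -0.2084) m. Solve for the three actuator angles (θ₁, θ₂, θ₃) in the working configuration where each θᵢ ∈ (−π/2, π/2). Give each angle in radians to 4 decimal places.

θ₁ = 0.3495, θ₂ = 0.2617, θ₃ = 1.0473

φ1=0.0° → target in arm frame (0.0421, 0.0885)
  A=0.0379, B=-0.2084, C=(l²−L²−A²−y'²−z²)/(2L)=-0.0357
  θ1 = atan2(B,A) + arccos(C/0.2118) = 0.3495
φ2=120.0° → target in arm frame (0.0556, -0.0807)
  A=0.0244, B=-0.2084, C=(l²−L²−A²−y'²−z²)/(2L)=-0.0304
  θ2 = atan2(B,A) + arccos(C/0.2098) = 0.2617
φ3=240.0° → target in arm frame (-0.0977, -0.0078)
  A cos θ + B sin θ = C:  0.1777·cos θ + -0.2084·sin θ = -0.0917
  γ=atan2(-0.2084,0.1777)=-0.8648;  ψ=arccos(-0.3347)=1.9121;  θ3=γ+ψ≈1.0473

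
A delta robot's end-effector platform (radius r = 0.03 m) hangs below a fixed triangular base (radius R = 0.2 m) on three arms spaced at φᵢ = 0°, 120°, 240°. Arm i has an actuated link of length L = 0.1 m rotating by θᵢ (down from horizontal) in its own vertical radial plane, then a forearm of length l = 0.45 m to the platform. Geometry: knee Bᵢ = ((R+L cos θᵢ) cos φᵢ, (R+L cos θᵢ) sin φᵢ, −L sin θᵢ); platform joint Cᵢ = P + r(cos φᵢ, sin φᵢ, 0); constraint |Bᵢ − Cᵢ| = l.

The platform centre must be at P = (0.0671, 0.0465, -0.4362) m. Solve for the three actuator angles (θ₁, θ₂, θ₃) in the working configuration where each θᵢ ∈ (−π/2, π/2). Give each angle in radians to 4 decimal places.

θ₁ = 0.3493, θ₂ = 0.6980, θ₃ = 1.1342

arm 1 (φ=0.0°): x'=0.0671, y'=0.0465
  A=0.1029, B=-0.4362, C=(l²−L²−A²−y'²−z²)/(2L)=-0.0526
  √(A²+B²)=0.4482;  θ1 = -1.3391+1.6884 ≈ 0.3493
arm 2 (φ=120.0°): x'=0.0067, y'=-0.0814
  A=0.1633, B=-0.4362, C=(l²−L²−A²−y'²−z²)/(2L)=-0.1553
  √(A²+B²)=0.4658;  θ2 = -1.2126+1.9106 ≈ 0.6980
φ3=240.0° → target in arm frame (-0.0738, 0.0349)
  A cos θ + B sin θ = C:  0.2438·cos θ + -0.4362·sin θ = -0.2922
  θ3 = atan2(B,A) + arccos(C/0.4997) = 1.1342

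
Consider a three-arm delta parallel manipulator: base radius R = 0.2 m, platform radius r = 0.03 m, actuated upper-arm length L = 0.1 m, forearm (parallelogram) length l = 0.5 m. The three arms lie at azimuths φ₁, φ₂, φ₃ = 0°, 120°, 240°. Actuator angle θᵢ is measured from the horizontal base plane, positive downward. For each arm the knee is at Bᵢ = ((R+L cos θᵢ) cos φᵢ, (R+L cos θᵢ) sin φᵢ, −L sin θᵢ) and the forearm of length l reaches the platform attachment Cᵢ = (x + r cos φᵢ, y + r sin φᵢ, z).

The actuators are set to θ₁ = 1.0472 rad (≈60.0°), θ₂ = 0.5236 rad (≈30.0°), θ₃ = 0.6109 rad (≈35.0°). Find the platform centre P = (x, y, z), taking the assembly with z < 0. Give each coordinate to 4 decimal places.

(-0.0640, 0.0098, -0.4980)

arm 1 at φ=0.0°: (R−r)+L cos θ1 = 0.2200;  O1 = (0.2200, 0.0000, -0.0866)
arm 2 at φ=120.0°: (R−r)+L cos θ2 = 0.2566;  O2 = (-0.1283, 0.2222, -0.0500)
O3 = (0.2519·cos240.0°, 0.2519·sin240.0°, -0.0574) = (-0.1260, -0.2182, -0.0574)
|O₂|²−|O₁|² = 0.0124;  |O₃|²−|O₁|² = 0.0109
plane₁₂: -0.6966x+0.4444y+0.0732z = 0.0124
Cramer: x(z) = -0.0168+0.0947z;  y(z) = 0.0017-0.0162z
into |P−O₁|² = l²: 1.0092z² + 0.1283z + -0.1864 = 0;  Δ = 0.7691;  z = -0.4980 or 0.3709 → z<0 root = -0.4980
x = -0.0640, y = 0.0098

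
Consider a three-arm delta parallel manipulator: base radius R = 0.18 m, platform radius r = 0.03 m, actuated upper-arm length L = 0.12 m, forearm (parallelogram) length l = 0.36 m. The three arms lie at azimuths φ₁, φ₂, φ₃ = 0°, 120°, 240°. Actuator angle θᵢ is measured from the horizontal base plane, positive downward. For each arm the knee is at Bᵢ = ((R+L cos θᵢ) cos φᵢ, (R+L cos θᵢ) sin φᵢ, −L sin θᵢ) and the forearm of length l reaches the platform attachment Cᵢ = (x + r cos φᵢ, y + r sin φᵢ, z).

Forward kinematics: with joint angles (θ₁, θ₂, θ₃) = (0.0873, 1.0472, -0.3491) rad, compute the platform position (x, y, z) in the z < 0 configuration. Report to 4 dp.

(0.0334, -0.1127, -0.2577)

arm 1 at φ=0.0°: e+L cos θ1 = 0.2695;  O1 = (0.2695, 0.0000, -0.0105)
arm 2 at φ=120.0°: e+L cos θ2 = 0.2100;  O2 = (-0.1050, 0.1819, -0.1039)
arm 3 at φ=240.0°: e+L cos θ3 = 0.2628;  O3 = (-0.1314, -0.2276, 0.0410)
subtract pairs → two planes through P
linear system: -0.7491x+0.3637y = -0.0179−-0.1869z; -0.8018x+-0.4551y = -0.0020−0.1030z
det = 0.6326;  x = 0.0140+-0.0752z,  y = -0.0202+0.3589z
sphere 1 gives Az²+Bz+C=0 with A=1.1345, B=0.0449, C=-0.0638;  B²−4AC=0.2915;  roots -0.2577, 0.2182;  negative root z = -0.2577
x = 0.0334, y = -0.1127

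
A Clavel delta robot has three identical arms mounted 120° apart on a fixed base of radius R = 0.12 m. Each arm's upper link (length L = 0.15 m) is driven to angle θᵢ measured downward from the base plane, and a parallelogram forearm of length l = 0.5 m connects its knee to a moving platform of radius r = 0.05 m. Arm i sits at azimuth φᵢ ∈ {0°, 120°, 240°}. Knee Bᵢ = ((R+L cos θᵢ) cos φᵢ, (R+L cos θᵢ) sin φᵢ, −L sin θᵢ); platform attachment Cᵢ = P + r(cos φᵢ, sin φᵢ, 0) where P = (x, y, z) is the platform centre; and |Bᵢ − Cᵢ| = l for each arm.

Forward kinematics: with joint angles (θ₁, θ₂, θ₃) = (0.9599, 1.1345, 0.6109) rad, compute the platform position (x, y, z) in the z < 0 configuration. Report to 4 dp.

(-0.0185, -0.1147, -0.5772)

φ1=0.0°: virtual centre (0.1560, 0.0000, -0.1229), radius l
arm 2 at φ=120.0°: (R−r)+L cos θ2 = 0.1334;  centre 2 = (-0.0667, 0.1155, -0.1359)
arm 3 at φ=240.0°: (R−r)+L cos θ3 = 0.1929;  centre 3 = (-0.0964, -0.1670, -0.0860)
eliminate P² terms by subtracting sphere 1 from 2 and 3
linear system: -0.4455x+0.2310y = -0.0032−-0.0262z; -0.5050x+-0.3341y = 0.0052−0.0737z
det = 0.2655;  x = -0.0005+0.0312z,  y = -0.0147+0.1734z
quadratic in z: (1.0310)z²+(0.2309)z+(-0.2102)=0, √Δ=0.9592 → z ∈ {-0.5772, 0.3532}; z = -0.5772 (taking z<0)
x = -0.0185, y = -0.1147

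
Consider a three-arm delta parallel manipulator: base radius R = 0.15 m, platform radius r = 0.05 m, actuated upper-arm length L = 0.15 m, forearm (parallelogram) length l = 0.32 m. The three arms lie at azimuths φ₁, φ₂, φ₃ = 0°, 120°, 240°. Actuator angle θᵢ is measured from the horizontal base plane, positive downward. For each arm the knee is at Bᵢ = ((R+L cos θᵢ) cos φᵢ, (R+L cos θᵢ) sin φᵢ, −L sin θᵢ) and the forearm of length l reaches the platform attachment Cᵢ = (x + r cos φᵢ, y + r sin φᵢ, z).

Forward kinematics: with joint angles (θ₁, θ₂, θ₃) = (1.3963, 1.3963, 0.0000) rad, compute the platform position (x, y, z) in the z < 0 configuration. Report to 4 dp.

(-0.0939, -0.1626, -0.3139)

arm 1 at φ=0.0°: e+L cos θ1 = 0.1260;  centre 1 = (0.1260, 0.0000, -0.1477)
arm 2 at φ=120.0°: e+L cos θ2 = 0.1260;  centre 2 = (-0.0630, 0.1092, -0.1477)
φ3=240.0°: virtual centre (-0.1250, -0.2165, 0.0000), radius l
eliminate P² terms by subtracting sphere 1 from 2 and 3
[-0.3781 0.2183 0.0000]·P = 0.0000;  [-0.5021 -0.4330 0.2954]·P = 0.0248
Cramer: x(z) = -0.0198+0.2360z;  y(z) = -0.0343+0.4087z
quadratic in z: (1.2227)z²+(0.1986)z+(-0.0581)=0, √Δ=0.5690 → z ∈ {-0.3139, 0.1515}; z = -0.3139 (taking z<0)
x = -0.0939, y = -0.1626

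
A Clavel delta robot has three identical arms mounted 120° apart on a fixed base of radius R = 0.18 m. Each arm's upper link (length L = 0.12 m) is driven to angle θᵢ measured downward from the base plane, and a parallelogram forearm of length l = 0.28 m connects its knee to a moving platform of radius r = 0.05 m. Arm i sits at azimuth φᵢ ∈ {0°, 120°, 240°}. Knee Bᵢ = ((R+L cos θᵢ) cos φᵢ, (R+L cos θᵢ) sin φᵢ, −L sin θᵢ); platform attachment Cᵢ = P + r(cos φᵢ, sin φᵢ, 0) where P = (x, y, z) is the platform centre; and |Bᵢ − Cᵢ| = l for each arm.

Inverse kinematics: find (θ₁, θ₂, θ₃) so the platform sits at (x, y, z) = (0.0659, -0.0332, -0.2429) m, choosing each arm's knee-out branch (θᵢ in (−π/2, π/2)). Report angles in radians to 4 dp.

θ₁ = 0.2615, θ₂ = 1.1344, θ₃ = 0.7852

rotate P by −φ1: (0.0659, -0.0332, -0.2429)
  e−x'=0.0641;  (l²−L²−(e−x')²−y'²−z²)/2L = -0.0009
  √(A²+B²)=0.2512;  θ1 = -1.3128+1.5743 ≈ 0.2615
φ2=120.0° → target in arm frame (-0.0617, -0.0405)
  e−x'=0.1917;  (l²−L²−(e−x')²−y'²−z²)/2L = -0.1391
  √(A²+B²)=0.3094;  θ2 = -0.9027+2.0371 ≈ 1.1344
φ3=240.0° → target in arm frame (-0.0042, 0.0737)
  A cos θ + B sin θ = C:  0.1342·cos θ + -0.2429·sin θ = -0.0768
  √(A²+B²)=0.2775;  θ3 = -1.0660+1.8513 ≈ 0.7852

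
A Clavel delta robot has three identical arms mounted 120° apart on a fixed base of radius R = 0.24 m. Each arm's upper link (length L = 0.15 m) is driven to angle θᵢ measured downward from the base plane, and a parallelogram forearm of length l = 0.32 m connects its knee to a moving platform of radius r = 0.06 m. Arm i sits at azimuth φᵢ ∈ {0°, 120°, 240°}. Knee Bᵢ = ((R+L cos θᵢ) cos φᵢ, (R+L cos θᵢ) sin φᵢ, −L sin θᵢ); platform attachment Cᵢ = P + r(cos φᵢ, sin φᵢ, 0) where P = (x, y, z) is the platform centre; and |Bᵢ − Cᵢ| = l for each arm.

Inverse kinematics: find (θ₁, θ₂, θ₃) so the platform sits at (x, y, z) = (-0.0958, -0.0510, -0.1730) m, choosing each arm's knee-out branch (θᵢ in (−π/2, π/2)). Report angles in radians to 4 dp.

θ₁ = 1.3088, θ₂ = 0.6983, θ₃ = -0.2623

φ1=0.0° → target in arm frame (-0.0958, -0.0510)
  e−x'=0.2758;  (l²−L²−(e−x')²−y'²−z²)/2L = -0.0957
  √(A²+B²)=0.3256;  θ1 = -0.5602+1.8690 ≈ 1.3088
rotate P by −φ2: (0.0037, 0.1085, -0.1730)
  A=0.1763, B=-0.1730, C=(l²−L²−A²−y'²−z²)/(2L)=0.0238
  γ=atan2(-0.1730,0.1763)=-0.7760;  ψ=arccos(0.0963)=1.4743;  θ2=γ+ψ≈0.6983
arm 3 (φ=240.0°): x'=0.0921, y'=-0.0575
  e−x'=0.0879;  (l²−L²−(e−x')²−y'²−z²)/2L = 0.1298
  √(A²+B²)=0.1941;  θ3 = -1.1005+0.8382 ≈ -0.2623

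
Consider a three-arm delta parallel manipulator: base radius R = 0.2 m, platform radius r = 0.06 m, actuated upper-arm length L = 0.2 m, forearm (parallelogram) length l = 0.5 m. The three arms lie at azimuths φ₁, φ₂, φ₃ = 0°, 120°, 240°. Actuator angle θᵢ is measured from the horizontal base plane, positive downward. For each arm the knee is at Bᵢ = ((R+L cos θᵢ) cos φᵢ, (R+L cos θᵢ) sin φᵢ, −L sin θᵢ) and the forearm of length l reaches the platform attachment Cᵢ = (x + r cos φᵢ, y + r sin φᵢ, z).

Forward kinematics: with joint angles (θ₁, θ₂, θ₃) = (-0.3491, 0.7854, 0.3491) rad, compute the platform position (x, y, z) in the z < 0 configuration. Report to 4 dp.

centre 1 = (0.3279·cos0.0°, 0.3279·sin0.0°, 0.0684) = (0.3279, 0.0000, 0.0684)
arm 2 at φ=120.0°: ρ2 = 0.2814;  centre 2 = (-0.1407, 0.2437, -0.1414)
centre 3 = (0.3279·cos240.0°, 0.3279·sin240.0°, -0.0684) = (-0.1640, -0.2840, -0.0684)
subtract pairs → two planes through P
plane₁₂: -0.9373x+0.4874y+-0.4197z = -0.0130
Cramer: x(z) = 0.0073-0.3674z;  y(z) = -0.0127+0.1545z
quadratic in z: (1.1588)z²+(0.0948)z+(-0.1424)=0, √Δ=0.8179 → z ∈ {-0.3938, 0.3120}; z = -0.3938 (taking z<0)
x = 0.1520, y = -0.0735

(0.1520, -0.0735, -0.3938)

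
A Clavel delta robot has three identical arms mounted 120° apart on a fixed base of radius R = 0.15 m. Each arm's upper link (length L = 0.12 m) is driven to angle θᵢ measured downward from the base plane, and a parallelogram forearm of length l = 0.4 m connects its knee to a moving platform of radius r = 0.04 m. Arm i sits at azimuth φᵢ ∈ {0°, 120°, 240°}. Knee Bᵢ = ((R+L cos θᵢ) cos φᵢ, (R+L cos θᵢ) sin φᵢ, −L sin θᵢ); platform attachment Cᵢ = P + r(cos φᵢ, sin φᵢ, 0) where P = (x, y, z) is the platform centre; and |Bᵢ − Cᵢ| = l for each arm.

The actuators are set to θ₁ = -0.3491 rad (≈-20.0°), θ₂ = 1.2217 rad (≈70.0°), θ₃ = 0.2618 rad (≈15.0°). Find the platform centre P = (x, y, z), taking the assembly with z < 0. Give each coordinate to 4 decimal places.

φ1=0.0°: virtual centre (0.2228, 0.0000, 0.0410), radius l
centre 2 = (0.1510·cos120.0°, 0.1510·sin120.0°, -0.1128) = (-0.0755, 0.1308, -0.1128)
centre 3 = (0.2259·cos240.0°, 0.2259·sin240.0°, -0.0311) = (-0.1130, -0.1956, -0.0311)
eliminate P² terms by subtracting sphere 1 from 2 and 3
linear system: -0.5966x+0.2616y = -0.0158−-0.3076z; -0.6714x+-0.3913y = 0.0007−-0.1442z
Cramer: x(z) = 0.0146-0.3865z;  y(z) = -0.0269+0.2946z
into |P−centre ₁|² = l²: 1.2361z² + 0.0629z + -0.1143 = 0;  Δ = 0.5690;  z = -0.3306 or 0.2797 → z<0 root = -0.3306
x = 0.1424, y = -0.1243

(0.1424, -0.1243, -0.3306)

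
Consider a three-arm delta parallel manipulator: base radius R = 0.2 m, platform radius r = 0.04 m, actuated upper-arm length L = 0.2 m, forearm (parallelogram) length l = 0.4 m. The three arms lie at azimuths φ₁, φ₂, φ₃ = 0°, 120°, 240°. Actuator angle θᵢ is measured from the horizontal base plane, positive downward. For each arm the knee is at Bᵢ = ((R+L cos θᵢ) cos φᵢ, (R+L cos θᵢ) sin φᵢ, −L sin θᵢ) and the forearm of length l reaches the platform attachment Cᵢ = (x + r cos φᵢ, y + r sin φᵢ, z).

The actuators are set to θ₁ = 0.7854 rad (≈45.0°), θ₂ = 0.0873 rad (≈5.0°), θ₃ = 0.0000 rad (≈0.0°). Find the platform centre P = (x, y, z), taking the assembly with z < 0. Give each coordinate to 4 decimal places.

(-0.0859, -0.0069, -0.2412)

centre 1 = (0.3014·cos0.0°, 0.3014·sin0.0°, -0.1414) = (0.3014, 0.0000, -0.1414)
centre 2 = (0.3592·cos120.0°, 0.3592·sin120.0°, -0.0174) = (-0.1796, 0.3111, -0.0174)
arm 3 at φ=240.0°: e+L cos θ3 = 0.3600;  centre 3 = (-0.1800, -0.3118, 0.0000)
subtract pairs → two planes through P
plane₁₂: -0.9621x+0.6222y+0.2480z = 0.0185
Cramer: x(z) = -0.0193+0.2757z;  y(z) = -0.0002+0.0278z
quadratic in z: (1.0768)z²+(0.1059)z+(-0.0371)=0, √Δ=0.4136 → z ∈ {-0.2412, 0.1428}; z = -0.2412 (taking z<0)
x = -0.0859, y = -0.0069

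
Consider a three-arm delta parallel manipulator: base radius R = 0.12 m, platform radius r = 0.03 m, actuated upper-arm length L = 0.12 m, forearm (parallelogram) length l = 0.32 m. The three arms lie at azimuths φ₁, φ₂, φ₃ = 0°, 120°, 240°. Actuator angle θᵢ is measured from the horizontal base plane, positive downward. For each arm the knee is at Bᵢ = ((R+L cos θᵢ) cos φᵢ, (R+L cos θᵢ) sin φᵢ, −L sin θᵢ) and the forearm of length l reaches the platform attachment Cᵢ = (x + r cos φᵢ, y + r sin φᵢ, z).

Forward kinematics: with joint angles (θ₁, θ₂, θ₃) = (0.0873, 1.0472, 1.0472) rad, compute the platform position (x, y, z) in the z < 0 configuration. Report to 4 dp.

S1 = (0.2095·cos0.0°, 0.2095·sin0.0°, -0.0105) = (0.2095, 0.0000, -0.0105)
arm 2 at φ=120.0°: ρ2 = 0.1500;  S2 = (-0.0750, 0.1299, -0.1039)
arm 3 at φ=240.0°: ρ3 = 0.1500;  S3 = (-0.0750, -0.1299, -0.1039)
eliminate P² terms by subtracting sphere 1 from 2 and 3
linear system: -0.5691x+0.2598y = -0.0107−-0.1869z; -0.5691x+-0.2598y = -0.0107−-0.1869z
det = 0.2957;  x = 0.0188+-0.3285z,  y = 0.0000+0.0000z
quadratic in z: (1.1079)z²+(0.1462)z+(-0.0659)=0, √Δ=0.5599 → z ∈ {-0.3187, 0.1867}; z = -0.3187 (taking z<0)
x = 0.1235, y = 0.0000

(0.1235, 0.0000, -0.3187)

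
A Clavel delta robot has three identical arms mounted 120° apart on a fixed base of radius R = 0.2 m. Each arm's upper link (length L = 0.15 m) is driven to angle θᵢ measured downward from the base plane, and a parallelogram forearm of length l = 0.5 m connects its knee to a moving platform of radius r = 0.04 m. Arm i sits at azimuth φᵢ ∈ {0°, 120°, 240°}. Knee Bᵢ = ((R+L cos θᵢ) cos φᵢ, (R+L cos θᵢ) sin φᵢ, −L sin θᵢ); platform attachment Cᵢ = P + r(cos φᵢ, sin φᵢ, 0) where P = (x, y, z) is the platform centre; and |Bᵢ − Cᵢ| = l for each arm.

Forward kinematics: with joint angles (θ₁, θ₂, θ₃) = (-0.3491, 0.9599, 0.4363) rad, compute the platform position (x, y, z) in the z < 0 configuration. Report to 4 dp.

(0.1539, -0.0784, -0.4201)

arm 1 at φ=0.0°: e+L cos θ1 = 0.3010;  O1 = (0.3010, 0.0000, 0.0513)
O2 = (0.2460·cos120.0°, 0.2460·sin120.0°, -0.1229) = (-0.1230, 0.2131, -0.1229)
φ3=240.0°: virtual centre (-0.1480, -0.2563, -0.0634), radius l
|O₂|²−|O₁|² = -0.0176;  |O₃|²−|O₁|² = -0.0016
linear system: -0.8479x+0.4262y = -0.0176−-0.3484z; -0.8979x+-0.5126y = -0.0016−-0.2294z
det = 0.8173;  x = 0.0119+-0.3381z,  y = -0.0176+0.1447z
into |P−O₁|² = l²: 1.1353z² + 0.0878z + -0.1635 = 0;  Δ = 0.7501;  z = -0.4201 or 0.3428 → z<0 root = -0.4201
x = 0.1539, y = -0.0784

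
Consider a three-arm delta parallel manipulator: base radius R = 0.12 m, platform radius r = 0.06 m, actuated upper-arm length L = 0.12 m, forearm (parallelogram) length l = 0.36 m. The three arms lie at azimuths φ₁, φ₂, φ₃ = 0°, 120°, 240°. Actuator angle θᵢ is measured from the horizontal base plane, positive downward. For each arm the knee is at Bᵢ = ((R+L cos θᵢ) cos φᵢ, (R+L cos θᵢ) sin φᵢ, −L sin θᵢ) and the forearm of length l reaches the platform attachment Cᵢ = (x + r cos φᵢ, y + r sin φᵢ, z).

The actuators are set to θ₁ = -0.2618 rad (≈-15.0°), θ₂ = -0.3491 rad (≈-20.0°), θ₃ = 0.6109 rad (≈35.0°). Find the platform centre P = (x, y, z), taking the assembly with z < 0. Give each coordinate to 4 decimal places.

(0.0553, 0.1148, -0.2881)

φ1=0.0°: virtual centre (0.1759, 0.0000, 0.0311), radius l
S2 = (0.1728·cos120.0°, 0.1728·sin120.0°, 0.0410) = (-0.0864, 0.1496, 0.0410)
arm 3 at φ=240.0°: (R−r)+L cos θ3 = 0.1583;  S3 = (-0.0791, -0.1371, -0.0688)
|S₂|²−|S₁|² = -0.0004;  |S₃|²−|S₁|² = -0.0021
plane₁₂: -0.5246x+0.2992y+0.0200z = -0.0004
det = 0.2965;  x = 0.0025+-0.1832z,  y = 0.0031+-0.3879z
quadratic in z: (1.1840)z²+(-0.0010)z+(-0.0985)=0, √Δ=0.6832 → z ∈ {-0.2881, 0.2889}; z = -0.2881 (taking z<0)
x = 0.0553, y = 0.1148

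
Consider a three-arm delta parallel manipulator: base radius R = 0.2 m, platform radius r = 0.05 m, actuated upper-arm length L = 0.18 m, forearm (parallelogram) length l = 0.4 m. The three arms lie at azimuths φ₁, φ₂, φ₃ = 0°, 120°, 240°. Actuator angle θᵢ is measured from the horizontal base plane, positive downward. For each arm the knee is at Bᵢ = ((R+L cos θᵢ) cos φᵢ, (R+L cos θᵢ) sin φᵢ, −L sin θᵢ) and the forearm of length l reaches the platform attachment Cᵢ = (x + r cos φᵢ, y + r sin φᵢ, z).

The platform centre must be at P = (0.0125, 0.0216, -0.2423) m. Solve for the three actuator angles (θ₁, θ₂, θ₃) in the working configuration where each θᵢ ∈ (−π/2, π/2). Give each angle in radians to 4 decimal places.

θ₁ = -0.0002, θ₂ = 0.0001, θ₃ = 0.2616

rotate P by −φ1: (0.0125, 0.0216, -0.2423)
  A=0.1375, B=-0.2423, C=(l²−L²−A²−y'²−z²)/(2L)=0.1375
  √(A²+B²)=0.2786;  θ1 = -1.0546+1.0544 ≈ -0.0002
arm 2 (φ=120.0°): x'=0.0125, y'=-0.0216
  A cos θ + B sin θ = C:  0.1375·cos θ + -0.2423·sin θ = 0.1375
  θ2 = atan2(B,A) + arccos(C/0.2786) = 0.0001
φ3=240.0° → target in arm frame (-0.0250, 0.0000)
  A cos θ + B sin θ = C:  0.1750·cos θ + -0.2423·sin θ = 0.1063
  γ=atan2(-0.2423,0.1750)=-0.9454;  ψ=arccos(0.3558)=1.2070;  θ3=γ+ψ≈0.2616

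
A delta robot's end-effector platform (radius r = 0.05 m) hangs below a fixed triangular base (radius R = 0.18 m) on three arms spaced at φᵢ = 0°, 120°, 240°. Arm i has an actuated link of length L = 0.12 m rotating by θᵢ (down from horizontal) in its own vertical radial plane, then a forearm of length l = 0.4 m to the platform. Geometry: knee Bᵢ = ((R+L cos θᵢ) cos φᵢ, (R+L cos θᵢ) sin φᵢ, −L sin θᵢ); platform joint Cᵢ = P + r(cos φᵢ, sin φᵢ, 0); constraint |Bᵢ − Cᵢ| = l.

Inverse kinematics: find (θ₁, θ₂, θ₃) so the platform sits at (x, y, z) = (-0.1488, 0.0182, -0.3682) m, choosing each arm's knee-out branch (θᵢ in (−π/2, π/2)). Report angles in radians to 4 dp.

θ₁ = 1.3089, θ₂ = 0.1742, θ₃ = 0.3487

arm 1 (φ=0.0°): x'=-0.1488, y'=0.0182
  e−x'=0.2788;  (l²−L²−(e−x')²−y'²−z²)/2L = -0.2835
  γ=atan2(-0.3682,0.2788)=-0.9227;  ψ=arccos(-0.6138)=2.2316;  θ1=γ+ψ≈1.3089
φ2=120.0° → target in arm frame (0.0902, 0.1198)
  e−x'=0.0398;  (l²−L²−(e−x')²−y'²−z²)/2L = -0.0246
  √(A²+B²)=0.3703;  θ2 = -1.4630+1.6372 ≈ 0.1742
φ3=240.0° → target in arm frame (0.0586, -0.1380)
  e−x'=0.0714;  (l²−L²−(e−x')²−y'²−z²)/2L = -0.0587
  √(A²+B²)=0.3751;  θ3 = -1.3794+1.7281 ≈ 0.3487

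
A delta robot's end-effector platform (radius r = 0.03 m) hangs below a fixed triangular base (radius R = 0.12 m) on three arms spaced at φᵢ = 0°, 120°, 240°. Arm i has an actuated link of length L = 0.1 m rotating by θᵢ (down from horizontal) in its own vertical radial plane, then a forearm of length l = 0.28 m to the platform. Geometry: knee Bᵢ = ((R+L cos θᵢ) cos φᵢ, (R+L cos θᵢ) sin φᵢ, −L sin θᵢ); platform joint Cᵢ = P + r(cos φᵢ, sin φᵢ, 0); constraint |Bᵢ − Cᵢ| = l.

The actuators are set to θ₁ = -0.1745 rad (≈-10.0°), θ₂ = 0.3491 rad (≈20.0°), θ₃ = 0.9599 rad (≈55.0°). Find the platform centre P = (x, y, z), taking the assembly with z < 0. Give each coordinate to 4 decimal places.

φ1=0.0°: virtual centre (0.1885, 0.0000, 0.0174), radius l
O2 = (0.1840·cos120.0°, 0.1840·sin120.0°, -0.0342) = (-0.0920, 0.1593, -0.0342)
arm 3 at φ=240.0°: ρ3 = 0.1474;  O3 = (-0.0737, -0.1276, -0.0819)
|O₂|²−|O₁|² = -0.0008;  |O₃|²−|O₁|² = -0.0074
[-0.5609 0.3186 -0.1031]·P = -0.0008;  [-0.5243 -0.2552 -0.1985]·P = -0.0074
det = 0.3102;  x = 0.0083+-0.2888z,  y = 0.0120+-0.1847z
quadratic in z: (1.1175)z²+(0.0649)z+(-0.0455)=0, √Δ=0.4555 → z ∈ {-0.2329, 0.1748}; z = -0.2329 (taking z<0)
x = 0.0755, y = 0.0550

(0.0755, 0.0550, -0.2329)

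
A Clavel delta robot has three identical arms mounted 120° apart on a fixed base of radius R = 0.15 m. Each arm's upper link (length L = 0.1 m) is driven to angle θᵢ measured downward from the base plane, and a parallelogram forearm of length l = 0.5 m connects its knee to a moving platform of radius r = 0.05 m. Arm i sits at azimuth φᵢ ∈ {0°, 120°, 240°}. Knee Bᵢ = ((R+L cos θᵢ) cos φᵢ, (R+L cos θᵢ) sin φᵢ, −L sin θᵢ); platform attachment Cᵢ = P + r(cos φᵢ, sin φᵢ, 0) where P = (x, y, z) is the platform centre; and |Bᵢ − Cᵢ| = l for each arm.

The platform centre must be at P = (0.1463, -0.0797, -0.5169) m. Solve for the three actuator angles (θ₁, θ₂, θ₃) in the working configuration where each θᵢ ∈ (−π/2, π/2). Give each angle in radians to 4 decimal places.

θ₁ = 0.2616, θ₂ = 1.3959, θ₃ = 0.8722

rotate P by −φ1: (0.1463, -0.0797, -0.5169)
  e−x'=-0.0463;  (l²−L²−(e−x')²−y'²−z²)/2L = -0.1784
  √(A²+B²)=0.5190;  θ1 = -1.6601+1.9217 ≈ 0.2616
rotate P by −φ2: (-0.1422, -0.0868, -0.5169)
  A cos θ + B sin θ = C:  0.2422·cos θ + -0.5169·sin θ = -0.4669
  √(A²+B²)=0.5708;  θ2 = -1.1327+2.5286 ≈ 1.3959
φ3=240.0° → target in arm frame (-0.0041, 0.1665)
  A cos θ + B sin θ = C:  0.1041·cos θ + -0.5169·sin θ = -0.3288
  θ3 = atan2(B,A) + arccos(C/0.5273) = 0.8722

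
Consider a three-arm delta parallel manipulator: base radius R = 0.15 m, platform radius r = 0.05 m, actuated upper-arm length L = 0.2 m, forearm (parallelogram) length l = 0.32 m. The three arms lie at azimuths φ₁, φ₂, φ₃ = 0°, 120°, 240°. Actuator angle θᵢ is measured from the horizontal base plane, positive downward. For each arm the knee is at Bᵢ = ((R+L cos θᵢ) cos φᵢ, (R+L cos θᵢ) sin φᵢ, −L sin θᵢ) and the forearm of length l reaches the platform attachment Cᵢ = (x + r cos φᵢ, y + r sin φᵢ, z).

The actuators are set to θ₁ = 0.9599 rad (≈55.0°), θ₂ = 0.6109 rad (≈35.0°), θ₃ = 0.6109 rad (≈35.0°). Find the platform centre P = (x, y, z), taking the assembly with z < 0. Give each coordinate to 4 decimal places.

φ1=0.0°: virtual centre (0.2147, 0.0000, -0.1638), radius l
arm 2 at φ=120.0°: e+L cos θ2 = 0.2638;  S2 = (-0.1319, 0.2285, -0.1147)
S3 = (0.2638·cos240.0°, 0.2638·sin240.0°, -0.1147) = (-0.1319, -0.2285, -0.1147)
|S₂|²−|S₁|² = 0.0098;  |S₃|²−|S₁|² = 0.0098
plane₁₂: -0.6933x+0.4570y+0.0982z = 0.0098
det = 0.6336;  x = -0.0142+0.1417z,  y = 0.0000+0.0000z
sphere 1 gives Az²+Bz+C=0 with A=1.0201, B=0.2628, C=-0.0232;  B²−4AC=0.1636;  roots -0.3271, 0.0694;  negative root z = -0.3271
x = -0.0605, y = 0.0000

(-0.0605, 0.0000, -0.3271)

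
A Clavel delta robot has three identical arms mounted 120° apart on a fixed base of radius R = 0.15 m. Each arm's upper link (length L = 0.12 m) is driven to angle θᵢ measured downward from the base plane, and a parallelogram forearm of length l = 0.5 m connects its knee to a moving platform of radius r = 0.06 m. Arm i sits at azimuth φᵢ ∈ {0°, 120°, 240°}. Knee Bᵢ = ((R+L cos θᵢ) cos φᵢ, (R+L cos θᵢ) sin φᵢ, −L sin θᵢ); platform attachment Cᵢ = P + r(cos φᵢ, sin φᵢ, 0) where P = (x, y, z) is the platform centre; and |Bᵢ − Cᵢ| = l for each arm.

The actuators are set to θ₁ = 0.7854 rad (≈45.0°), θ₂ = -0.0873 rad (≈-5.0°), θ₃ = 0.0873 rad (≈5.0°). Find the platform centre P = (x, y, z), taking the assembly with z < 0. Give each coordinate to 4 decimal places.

(-0.1516, 0.0267, -0.4627)

arm 1 at φ=0.0°: ρ1 = 0.1749;  centre 1 = (0.1749, 0.0000, -0.0849)
arm 2 at φ=120.0°: ρ2 = 0.2095;  centre 2 = (-0.1048, 0.1815, 0.0105)
φ3=240.0°: virtual centre (-0.1048, -0.1815, -0.0105), radius l
|centre ₂|²−|centre ₁|² = 0.0062;  |centre ₃|²−|centre ₁|² = 0.0062
plane₁₂: -0.5592x+0.3629y+0.1906z = 0.0062
det = 0.4059;  x = -0.0112+0.3035z,  y = 0.0000+-0.0577z
sphere 1 gives Az²+Bz+C=0 with A=1.0954, B=0.0568, C=-0.2082;  B²−4AC=0.9155;  roots -0.4627, 0.4108;  negative root z = -0.4627
x = -0.1516, y = 0.0267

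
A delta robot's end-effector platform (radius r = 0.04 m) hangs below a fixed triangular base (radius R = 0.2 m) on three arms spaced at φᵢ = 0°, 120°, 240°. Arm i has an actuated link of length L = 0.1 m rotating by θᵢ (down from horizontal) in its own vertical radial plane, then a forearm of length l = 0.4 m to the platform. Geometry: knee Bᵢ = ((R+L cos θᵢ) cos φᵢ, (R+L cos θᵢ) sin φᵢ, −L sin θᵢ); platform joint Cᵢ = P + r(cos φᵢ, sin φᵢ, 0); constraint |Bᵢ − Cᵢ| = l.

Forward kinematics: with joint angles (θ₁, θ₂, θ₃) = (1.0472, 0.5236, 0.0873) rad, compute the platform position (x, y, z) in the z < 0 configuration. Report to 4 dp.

arm 1 at φ=0.0°: ρ1 = 0.2100;  S1 = (0.2100, 0.0000, -0.0866)
S2 = (0.2466·cos120.0°, 0.2466·sin120.0°, -0.0500) = (-0.1233, 0.2136, -0.0500)
φ3=240.0°: virtual centre (-0.1298, -0.2248, -0.0087), radius l
eliminate P² terms by subtracting sphere 1 from 2 and 3
linear system: -0.6666x+0.4271y = 0.0117−0.0732z; -0.6796x+-0.4497y = 0.0159−0.1558z
det = 0.5900;  x = -0.0204+0.1686z,  y = -0.0044+0.0917z
into |P−S₁|² = l²: 1.0368z² + 0.0947z + -0.0994 = 0;  Δ = 0.4212;  z = -0.3586 or 0.2673 → z<0 root = -0.3586
x = -0.0809, y = -0.0373

(-0.0809, -0.0373, -0.3586)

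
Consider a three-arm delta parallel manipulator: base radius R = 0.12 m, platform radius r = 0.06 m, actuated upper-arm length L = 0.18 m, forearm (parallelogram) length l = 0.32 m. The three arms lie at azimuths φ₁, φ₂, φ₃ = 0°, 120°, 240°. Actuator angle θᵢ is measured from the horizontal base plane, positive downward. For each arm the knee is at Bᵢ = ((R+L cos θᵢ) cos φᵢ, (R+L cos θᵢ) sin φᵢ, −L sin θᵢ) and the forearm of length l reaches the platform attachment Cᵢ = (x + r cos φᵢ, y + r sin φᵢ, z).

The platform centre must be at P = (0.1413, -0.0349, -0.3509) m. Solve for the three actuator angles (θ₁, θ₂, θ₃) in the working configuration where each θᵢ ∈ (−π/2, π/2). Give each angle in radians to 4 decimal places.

θ₁ = 0.2617, θ₂ = 1.1345, θ₃ = 0.9602

rotate P by −φ1: (0.1413, -0.0349, -0.3509)
  e−x'=-0.0813;  (l²−L²−(e−x')²−y'²−z²)/2L = -0.1693
  γ=atan2(-0.3509,-0.0813)=-1.7985;  ψ=arccos(-0.4701)=2.0602;  θ1=γ+ψ≈0.2617
φ2=120.0° → target in arm frame (-0.1009, -0.1049)
  A cos θ + B sin θ = C:  0.1609·cos θ + -0.3509·sin θ = -0.2501
  √(A²+B²)=0.3860;  θ2 = -1.1409+2.2755 ≈ 1.1345
φ3=240.0° → target in arm frame (-0.0404, 0.1398)
  A=0.1004, B=-0.3509, C=(l²−L²−A²−y'²−z²)/(2L)=-0.2299
  √(A²+B²)=0.3650;  θ3 = -1.2921+2.2522 ≈ 0.9602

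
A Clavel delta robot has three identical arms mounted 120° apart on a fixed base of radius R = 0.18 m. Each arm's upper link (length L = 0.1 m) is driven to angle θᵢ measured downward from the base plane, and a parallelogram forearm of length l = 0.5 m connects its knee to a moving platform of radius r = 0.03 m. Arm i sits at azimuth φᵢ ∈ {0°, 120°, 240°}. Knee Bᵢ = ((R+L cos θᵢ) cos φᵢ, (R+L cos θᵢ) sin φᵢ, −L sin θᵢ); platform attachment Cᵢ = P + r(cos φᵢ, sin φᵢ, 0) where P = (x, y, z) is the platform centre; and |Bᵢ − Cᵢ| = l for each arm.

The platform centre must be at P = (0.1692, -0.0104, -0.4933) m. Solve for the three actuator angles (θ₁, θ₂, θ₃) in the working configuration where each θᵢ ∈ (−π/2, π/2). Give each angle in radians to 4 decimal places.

θ₁ = -0.0002, θ₂ = 1.3087, θ₃ = 1.2215

rotate P by −φ1: (0.1692, -0.0104, -0.4933)
  e−x'=-0.0192;  (l²−L²−(e−x')²−y'²−z²)/2L = -0.0191
  γ=atan2(-0.4933,-0.0192)=-1.6097;  ψ=arccos(-0.0387)=1.6095;  θ1=γ+ψ≈-0.0002
φ2=120.0° → target in arm frame (-0.0936, -0.1413)
  A=0.2436, B=-0.4933, C=(l²−L²−A²−y'²−z²)/(2L)=-0.4133
  θ2 = atan2(B,A) + arccos(C/0.5502) = 1.3087
rotate P by −φ3: (-0.0756, 0.1517, -0.4933)
  e−x'=0.2256;  (l²−L²−(e−x')²−y'²−z²)/2L = -0.3863
  √(A²+B²)=0.5424;  θ3 = -1.1419+2.3634 ≈ 1.2215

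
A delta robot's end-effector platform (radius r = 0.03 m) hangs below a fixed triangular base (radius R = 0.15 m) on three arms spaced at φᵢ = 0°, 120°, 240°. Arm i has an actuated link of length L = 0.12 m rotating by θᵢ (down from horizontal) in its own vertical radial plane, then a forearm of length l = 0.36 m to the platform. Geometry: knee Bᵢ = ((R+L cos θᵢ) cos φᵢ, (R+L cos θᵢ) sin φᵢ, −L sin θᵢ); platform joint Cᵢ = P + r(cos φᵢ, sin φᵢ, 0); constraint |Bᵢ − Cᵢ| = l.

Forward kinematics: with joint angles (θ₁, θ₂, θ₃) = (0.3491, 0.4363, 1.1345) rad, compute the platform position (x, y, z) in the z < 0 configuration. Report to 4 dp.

arm 1 at φ=0.0°: (R−r)+L cos θ1 = 0.2328;  S1 = (0.2328, 0.0000, -0.0410)
S2 = (0.2288·cos120.0°, 0.2288·sin120.0°, -0.0507) = (-0.1144, 0.1981, -0.0507)
arm 3 at φ=240.0°: (R−r)+L cos θ3 = 0.1707;  S3 = (-0.0854, -0.1478, -0.1088)
subtract pairs → two planes through P
[-0.6943 0.3962 -0.0193]·P = -0.0010;  [-0.6362 -0.2957 -0.1354]·P = -0.0149
Cramer: x(z) = 0.0135-0.1298z;  y(z) = 0.0213-0.1787z
quadratic in z: (1.0488)z²+(0.1314)z+(-0.0794)=0, √Δ=0.5919 → z ∈ {-0.3448, 0.2195}; z = -0.3448 (taking z<0)
x = 0.0583, y = 0.0829

(0.0583, 0.0829, -0.3448)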